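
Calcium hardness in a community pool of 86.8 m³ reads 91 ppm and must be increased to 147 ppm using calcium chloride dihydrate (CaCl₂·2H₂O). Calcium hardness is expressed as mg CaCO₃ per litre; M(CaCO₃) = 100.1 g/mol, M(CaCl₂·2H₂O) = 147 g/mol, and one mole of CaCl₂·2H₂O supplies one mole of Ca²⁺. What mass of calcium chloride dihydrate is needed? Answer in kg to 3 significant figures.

Volume: 86.8 m³ = 86,800 L.
Hardness to add: (147 − 91) = 56 mg/L as CaCO₃ × 86,800 L = 4861 g as CaCO₃.
Moles of Ca²⁺ (1 mol Ca²⁺ ≡ 1 mol CaCO₃): 4861 / 100.1 g/mol = 48.56 mol.
Mass of CaCl₂·2H₂O: 48.56 × 147 = 7138 g.

7.14 kg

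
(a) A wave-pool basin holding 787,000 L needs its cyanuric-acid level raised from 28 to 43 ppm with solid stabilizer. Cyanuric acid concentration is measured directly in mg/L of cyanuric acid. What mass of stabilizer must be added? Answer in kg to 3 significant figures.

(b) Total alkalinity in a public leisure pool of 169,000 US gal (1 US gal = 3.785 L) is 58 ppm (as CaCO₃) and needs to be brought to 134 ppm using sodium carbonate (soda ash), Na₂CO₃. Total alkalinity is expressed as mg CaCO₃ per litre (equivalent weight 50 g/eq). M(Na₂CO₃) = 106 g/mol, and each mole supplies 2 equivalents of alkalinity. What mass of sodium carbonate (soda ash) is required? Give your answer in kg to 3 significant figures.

(a) 11.8 kg; (b) 51.5 kg

(a) CYA to add: (43 − 28) = 15 mg/L × 787,000 L = 11,800 g cyanuric acid.

(b) Volume: 169,000 US gal × 3.785 L/gal = 639,665 L.
(b) Alkalinity to add: (134 − 58) = 76 mg/L as CaCO₃ × 639,665 L = 48,610 g as CaCO₃.
(b) Equivalents: 48,610 g ÷ 50 g/eq = 972.3 eq.
(b) Each mole of Na₂CO₃ supplies 2 eq, so 972.3 / 2 = 486.1 mol.
(b) Mass: 486.1 mol × 106 g/mol = 51,530 g.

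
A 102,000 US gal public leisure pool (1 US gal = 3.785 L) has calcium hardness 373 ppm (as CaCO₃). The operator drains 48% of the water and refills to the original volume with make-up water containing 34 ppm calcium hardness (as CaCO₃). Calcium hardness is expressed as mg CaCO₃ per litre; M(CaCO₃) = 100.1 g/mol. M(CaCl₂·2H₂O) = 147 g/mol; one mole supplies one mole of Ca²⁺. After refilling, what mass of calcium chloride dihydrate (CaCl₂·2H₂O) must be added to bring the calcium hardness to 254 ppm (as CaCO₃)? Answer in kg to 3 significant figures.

Volume: 102,000 US gal × 3.785 L/gal = 386,070 L.
After draining 48% and refilling: 373 × 0.52 + 34 × 0.48 = 210.28 ppm.
Deficit to target: 254 − 210.28 = 43.72 mg/L.
As CaCO₃: 43.72 mg/L × 386,070 L = 16,880 g; ÷ 100.1 = 168.6 mol Ca²⁺.
Mass: 168.6 × 147 = 24,790 g.

24.8 kg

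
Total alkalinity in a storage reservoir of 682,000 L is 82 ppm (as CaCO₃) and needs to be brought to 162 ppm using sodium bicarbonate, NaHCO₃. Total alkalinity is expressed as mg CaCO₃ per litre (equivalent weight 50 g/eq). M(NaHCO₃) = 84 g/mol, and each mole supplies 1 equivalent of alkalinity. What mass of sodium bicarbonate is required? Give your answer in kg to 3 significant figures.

91.7 kg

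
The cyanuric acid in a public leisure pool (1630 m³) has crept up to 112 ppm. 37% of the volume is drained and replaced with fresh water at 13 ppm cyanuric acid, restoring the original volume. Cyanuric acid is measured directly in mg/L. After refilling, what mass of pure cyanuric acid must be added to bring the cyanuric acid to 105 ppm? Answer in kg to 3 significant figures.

48.3 kg

Volume: 1630 m³ = 1,630,000 L.
After draining 37% and refilling: 112 × 0.63 + 13 × 0.37 = 75.37 ppm.
Deficit to target: 105 − 75.37 = 29.63 mg/L.
Mass: 29.63 mg/L × 1,630,000 L = 48,300 g cyanuric acid.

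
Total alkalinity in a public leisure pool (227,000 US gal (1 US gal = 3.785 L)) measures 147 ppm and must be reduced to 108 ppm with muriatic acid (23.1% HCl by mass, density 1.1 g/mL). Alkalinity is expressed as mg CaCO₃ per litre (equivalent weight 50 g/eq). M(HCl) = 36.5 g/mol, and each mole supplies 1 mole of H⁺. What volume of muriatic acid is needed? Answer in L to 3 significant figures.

96.3 L

Volume: 227,000 US gal × 3.785 L/gal = 859,195 L.
Alkalinity to neutralize: (147 − 108) = 39 mg/L as CaCO₃ × 859,195 L = 33,510 g as CaCO₃.
Equivalents of H⁺ required: 33,510 ÷ 50 g/eq = 670.2 eq = 670.2 mol HCl.
Mass of HCl: 670.2 × 36.5 = 24,460 g.
Mass of 23.1% solution: 24,460 / 0.231 = 105,900 g.
Volume: 105,900 g ÷ 1.1 g/mL = 96,270 mL.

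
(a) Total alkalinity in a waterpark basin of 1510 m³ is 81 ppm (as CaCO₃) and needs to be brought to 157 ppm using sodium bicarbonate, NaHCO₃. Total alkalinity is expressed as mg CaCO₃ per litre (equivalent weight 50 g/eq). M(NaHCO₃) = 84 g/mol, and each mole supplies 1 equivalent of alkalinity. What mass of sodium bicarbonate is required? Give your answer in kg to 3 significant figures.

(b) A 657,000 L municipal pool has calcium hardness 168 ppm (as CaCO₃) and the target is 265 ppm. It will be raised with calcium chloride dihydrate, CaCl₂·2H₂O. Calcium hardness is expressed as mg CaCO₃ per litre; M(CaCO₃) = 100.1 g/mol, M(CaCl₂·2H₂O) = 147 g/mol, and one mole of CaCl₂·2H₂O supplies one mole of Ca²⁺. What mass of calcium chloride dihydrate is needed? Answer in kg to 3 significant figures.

(a) 193 kg; (b) 93.6 kg

(a) Volume: 1510 m³ = 1,510,000 L.
(a) Alkalinity to add: (157 − 81) = 76 mg/L as CaCO₃ × 1,510,000 L = 114,800 g as CaCO₃.
(a) Equivalents: 114,800 g ÷ 50 g/eq = 2295 eq.
(a) NaHCO₃ supplies 1 eq per mole → 2295 mol.
(a) Mass: 2295 mol × 84 g/mol = 192,800 g.

(b) Hardness to add: (265 − 168) = 97 mg/L as CaCO₃ × 657,000 L = 63,730 g as CaCO₃.
(b) Moles of Ca²⁺ (1 mol Ca²⁺ ≡ 1 mol CaCO₃): 63,730 / 100.1 g/mol = 636.7 mol.
(b) Mass of CaCl₂·2H₂O: 636.7 × 147 = 93,590 g.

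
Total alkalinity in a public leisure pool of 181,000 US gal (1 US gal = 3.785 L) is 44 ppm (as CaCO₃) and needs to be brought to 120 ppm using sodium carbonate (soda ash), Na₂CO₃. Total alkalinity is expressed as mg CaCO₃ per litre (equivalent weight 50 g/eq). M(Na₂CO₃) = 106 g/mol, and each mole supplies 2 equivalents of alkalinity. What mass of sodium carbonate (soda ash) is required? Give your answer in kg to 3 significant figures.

Volume: 181,000 US gal × 3.785 L/gal = 685,085 L.
Alkalinity to add: (120 − 44) = 76 mg/L as CaCO₃ × 685,085 L = 52,070 g as CaCO₃.
Equivalents: 52,070 g ÷ 50 g/eq = 1041 eq.
Each mole of Na₂CO₃ supplies 2 eq, so 1041 / 2 = 520.7 mol.
Mass: 520.7 mol × 106 g/mol = 55,190 g.

55.2 kg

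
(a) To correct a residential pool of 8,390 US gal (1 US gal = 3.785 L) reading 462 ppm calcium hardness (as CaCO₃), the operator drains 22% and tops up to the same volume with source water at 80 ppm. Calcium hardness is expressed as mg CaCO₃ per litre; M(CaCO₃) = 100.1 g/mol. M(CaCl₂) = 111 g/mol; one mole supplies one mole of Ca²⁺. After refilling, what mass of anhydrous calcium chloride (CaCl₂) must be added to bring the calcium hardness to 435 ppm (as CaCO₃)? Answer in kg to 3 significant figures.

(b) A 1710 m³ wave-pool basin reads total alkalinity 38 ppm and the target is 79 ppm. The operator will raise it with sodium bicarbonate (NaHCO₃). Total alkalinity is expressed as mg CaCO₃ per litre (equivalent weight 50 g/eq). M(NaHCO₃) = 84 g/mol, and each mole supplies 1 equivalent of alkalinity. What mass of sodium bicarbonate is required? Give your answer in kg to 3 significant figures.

(a) Volume: 8,390 US gal × 3.785 L/gal = 31,756 L.
(a) After draining 22% and refilling: 462 × 0.78 + 80 × 0.22 = 377.96 ppm.
(a) Deficit to target: 435 − 377.96 = 57.04 mg/L.
(a) As CaCO₃: 57.04 mg/L × 31,756 L = 1811 g; ÷ 100.1 = 18.1 mol Ca²⁺.
(a) Mass: 18.1 × 111 = 2009 g.

(b) Volume: 1710 m³ = 1,710,000 L.
(b) Alkalinity to add: (79 − 38) = 41 mg/L as CaCO₃ × 1,710,000 L = 70,110 g as CaCO₃.
(b) Equivalents: 70,110 g ÷ 50 g/eq = 1402 eq.
(b) NaHCO₃ supplies 1 eq per mole → 1402 mol.
(b) Mass: 1402 mol × 84 g/mol = 117,800 g.

(a) 2.01 kg; (b) 118 kg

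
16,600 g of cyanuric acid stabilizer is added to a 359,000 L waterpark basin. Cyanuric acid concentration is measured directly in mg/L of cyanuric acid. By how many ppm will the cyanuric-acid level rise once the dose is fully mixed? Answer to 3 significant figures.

46.2 ppm

Rise: 16,600 g / 359,000 L × 1000 = 46.24 mg/L.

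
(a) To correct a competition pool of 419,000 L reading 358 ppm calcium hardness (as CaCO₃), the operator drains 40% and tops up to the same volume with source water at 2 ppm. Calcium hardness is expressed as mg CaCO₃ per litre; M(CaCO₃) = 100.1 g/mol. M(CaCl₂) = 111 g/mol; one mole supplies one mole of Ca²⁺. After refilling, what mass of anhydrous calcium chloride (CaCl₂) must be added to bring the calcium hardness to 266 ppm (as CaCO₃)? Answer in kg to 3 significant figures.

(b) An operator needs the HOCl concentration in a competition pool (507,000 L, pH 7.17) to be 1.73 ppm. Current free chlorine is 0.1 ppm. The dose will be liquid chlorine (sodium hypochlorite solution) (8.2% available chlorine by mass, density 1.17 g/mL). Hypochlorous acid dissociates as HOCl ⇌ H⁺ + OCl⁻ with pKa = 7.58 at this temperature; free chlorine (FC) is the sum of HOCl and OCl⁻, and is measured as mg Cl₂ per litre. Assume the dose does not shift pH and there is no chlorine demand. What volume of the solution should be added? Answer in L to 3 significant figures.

(a) 23.4 kg; (b) 12.2 L

(a) After draining 40% and refilling: 358 × 0.60 + 2 × 0.40 = 215.6 ppm.
(a) Deficit to target: 266 − 215.6 = 50.4 mg/L.
(a) As CaCO₃: 50.4 mg/L × 419,000 L = 21,120 g; ÷ 100.1 = 211 mol Ca²⁺.
(a) Mass: 211 × 111 = 23,420 g.

(b) [OCl⁻]/[HOCl] = 10^(pH − pKa) = 10^(7.17 − 7.58) = 0.389; fraction as HOCl = 1/(1 + 0.389) = 0.7199.
(b) Free chlorine required for 1.73 ppm HOCl: 1.73 / 0.7199 = 2.403 ppm.
(b) FC to add: 2.403 − 0.1 = 2.303 mg/L as Cl₂.
(b) Cl₂ equivalent: 2.303 mg/L × 507,000 L = 1168 g.
(b) Product at 8.2% available Cl: 1168 / 0.082 = 14,240 g.
(b) Volume: 14,240 g ÷ 1.17 g/mL = 12,170 mL.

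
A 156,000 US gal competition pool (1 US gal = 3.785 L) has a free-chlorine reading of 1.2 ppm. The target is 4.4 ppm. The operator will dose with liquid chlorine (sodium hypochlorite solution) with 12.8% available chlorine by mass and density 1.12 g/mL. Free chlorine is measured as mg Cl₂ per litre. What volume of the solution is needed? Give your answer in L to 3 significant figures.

Volume: 156,000 US gal × 3.785 L/gal = 590,460 L.
Chlorine deficit: 4.4 − 1.2 = 3.2 ppm = 3.2 mg/L as Cl₂.
Cl₂ equivalent needed: 3.2 mg/L × 590,460 L = 1,889,000 mg = 1889 g.
Product at 12.8% available chlorine: 1889 / 0.128 = 14,760 g.
Volume at density 1.12 g/mL: 14,760 g ÷ 1.12 g/mL = 13,180 mL.

13.2 L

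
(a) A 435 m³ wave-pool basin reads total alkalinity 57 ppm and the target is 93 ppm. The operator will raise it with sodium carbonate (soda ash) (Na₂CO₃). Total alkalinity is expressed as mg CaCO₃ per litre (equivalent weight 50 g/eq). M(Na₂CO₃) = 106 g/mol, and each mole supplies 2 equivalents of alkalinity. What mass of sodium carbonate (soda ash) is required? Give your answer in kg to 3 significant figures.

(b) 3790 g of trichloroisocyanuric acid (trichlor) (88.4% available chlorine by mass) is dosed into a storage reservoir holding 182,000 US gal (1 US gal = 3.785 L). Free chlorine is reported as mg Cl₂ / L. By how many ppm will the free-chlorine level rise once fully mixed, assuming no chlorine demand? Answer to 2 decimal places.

(a) 16.6 kg; (b) 4.86 ppm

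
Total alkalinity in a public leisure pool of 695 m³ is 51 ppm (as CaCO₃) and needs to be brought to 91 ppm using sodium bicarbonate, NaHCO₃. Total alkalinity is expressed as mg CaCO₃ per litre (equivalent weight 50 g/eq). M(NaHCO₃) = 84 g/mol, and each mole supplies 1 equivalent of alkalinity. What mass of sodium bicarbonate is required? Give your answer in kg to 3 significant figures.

46.7 kg

Volume: 695 m³ = 695,000 L.
Alkalinity to add: (91 − 51) = 40 mg/L as CaCO₃ × 695,000 L = 27,800 g as CaCO₃.
Equivalents: 27,800 g ÷ 50 g/eq = 556 eq.
NaHCO₃ supplies 1 eq per mole → 556 mol.
Mass: 556 mol × 84 g/mol = 46,700 g.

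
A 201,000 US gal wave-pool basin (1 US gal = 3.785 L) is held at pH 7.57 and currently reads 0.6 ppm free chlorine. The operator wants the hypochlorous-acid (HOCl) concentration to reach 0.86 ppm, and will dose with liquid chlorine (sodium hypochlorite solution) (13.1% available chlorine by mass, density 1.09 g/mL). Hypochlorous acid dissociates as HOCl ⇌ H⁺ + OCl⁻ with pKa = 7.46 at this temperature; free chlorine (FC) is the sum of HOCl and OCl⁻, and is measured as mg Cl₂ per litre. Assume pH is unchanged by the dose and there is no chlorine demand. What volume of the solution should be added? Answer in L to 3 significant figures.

Volume: 201,000 US gal × 3.785 L/gal = 760,785 L.
[OCl⁻]/[HOCl] = 10^(pH − pKa) = 10^(7.57 − 7.46) = 1.288; fraction as HOCl = 1/(1 + 1.288) = 0.437.
Free chlorine required for 0.86 ppm HOCl: 0.86 / 0.437 = 1.968 ppm.
FC to add: 1.968 − 0.6 = 1.368 mg/L as Cl₂.
Cl₂ equivalent: 1.368 mg/L × 760,785 L = 1041 g.
Product at 13.1% available Cl: 1041 / 0.131 = 7944 g.
Volume: 7944 g ÷ 1.09 g/mL = 7288 mL.

7.29 L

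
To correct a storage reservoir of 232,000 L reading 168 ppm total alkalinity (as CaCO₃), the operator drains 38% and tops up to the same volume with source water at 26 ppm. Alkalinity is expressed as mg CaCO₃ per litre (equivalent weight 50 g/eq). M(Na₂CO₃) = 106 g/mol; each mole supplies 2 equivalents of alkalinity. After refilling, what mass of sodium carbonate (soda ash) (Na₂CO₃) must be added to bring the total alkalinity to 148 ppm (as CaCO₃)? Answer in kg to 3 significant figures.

8.35 kg

After draining 38% and refilling: 168 × 0.62 + 26 × 0.38 = 114.04 ppm.
Deficit to target: 148 − 114.04 = 33.96 mg/L.
As CaCO₃: 33.96 mg/L × 232,000 L = 7879 g; ÷ 50 g/eq ÷ 2 = 78.79 mol Na₂CO₃.
Mass: 78.79 × 106 = 8351 g.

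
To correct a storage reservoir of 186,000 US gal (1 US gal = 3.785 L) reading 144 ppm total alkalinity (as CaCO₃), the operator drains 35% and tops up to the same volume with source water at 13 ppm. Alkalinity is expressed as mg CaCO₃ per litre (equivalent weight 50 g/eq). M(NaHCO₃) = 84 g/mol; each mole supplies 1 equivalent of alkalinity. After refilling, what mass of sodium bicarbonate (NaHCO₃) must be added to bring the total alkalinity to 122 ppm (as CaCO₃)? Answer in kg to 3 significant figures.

28.2 kg

Volume: 186,000 US gal × 3.785 L/gal = 704,010 L.
After draining 35% and refilling: 144 × 0.65 + 13 × 0.35 = 98.15 ppm.
Deficit to target: 122 − 98.15 = 23.85 mg/L.
As CaCO₃: 23.85 mg/L × 704,010 L = 16,790 g; ÷ 50 g/eq ÷ 1 = 335.8 mol NaHCO₃.
Mass: 335.8 × 84 = 28,210 g.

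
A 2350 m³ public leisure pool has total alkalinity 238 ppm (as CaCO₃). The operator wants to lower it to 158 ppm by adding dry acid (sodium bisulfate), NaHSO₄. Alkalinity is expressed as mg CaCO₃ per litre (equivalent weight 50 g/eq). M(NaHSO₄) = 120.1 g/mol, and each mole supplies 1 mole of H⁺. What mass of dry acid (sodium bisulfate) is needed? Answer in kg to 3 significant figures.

452 kg

Volume: 2350 m³ = 2,350,000 L.
Alkalinity to neutralize: (238 − 158) = 80 mg/L as CaCO₃ × 2,350,000 L = 188,000 g as CaCO₃.
Equivalents of H⁺ required: 188,000 ÷ 50 g/eq = 3760 eq = 3760 mol NaHSO₄.
Mass of NaHSO₄: 3760 × 120.1 = 451,600 g.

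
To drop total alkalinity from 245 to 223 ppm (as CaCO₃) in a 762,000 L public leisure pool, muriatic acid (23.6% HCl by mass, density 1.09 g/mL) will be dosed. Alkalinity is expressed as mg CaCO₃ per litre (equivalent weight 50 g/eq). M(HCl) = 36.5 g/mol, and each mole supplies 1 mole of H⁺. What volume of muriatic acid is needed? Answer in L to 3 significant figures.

47.6 L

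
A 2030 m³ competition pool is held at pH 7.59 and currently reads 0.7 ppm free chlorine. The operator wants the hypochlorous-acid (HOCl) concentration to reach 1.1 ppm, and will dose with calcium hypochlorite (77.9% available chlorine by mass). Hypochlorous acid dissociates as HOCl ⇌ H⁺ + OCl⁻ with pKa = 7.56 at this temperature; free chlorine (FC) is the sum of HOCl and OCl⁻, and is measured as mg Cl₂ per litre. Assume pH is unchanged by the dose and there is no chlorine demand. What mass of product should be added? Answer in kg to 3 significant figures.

Volume: 2030 m³ = 2,030,000 L.
[OCl⁻]/[HOCl] = 10^(pH − pKa) = 10^(7.59 − 7.56) = 1.072; fraction as HOCl = 1/(1 + 1.072) = 0.4827.
Free chlorine required for 1.1 ppm HOCl: 1.1 / 0.4827 = 2.279 ppm.
FC to add: 2.279 − 0.7 = 1.579 mg/L as Cl₂.
Cl₂ equivalent: 1.579 mg/L × 2,030,000 L = 3205 g.
Product at 77.9% available Cl: 3205 / 0.779 = 4114 g.

4.11 kg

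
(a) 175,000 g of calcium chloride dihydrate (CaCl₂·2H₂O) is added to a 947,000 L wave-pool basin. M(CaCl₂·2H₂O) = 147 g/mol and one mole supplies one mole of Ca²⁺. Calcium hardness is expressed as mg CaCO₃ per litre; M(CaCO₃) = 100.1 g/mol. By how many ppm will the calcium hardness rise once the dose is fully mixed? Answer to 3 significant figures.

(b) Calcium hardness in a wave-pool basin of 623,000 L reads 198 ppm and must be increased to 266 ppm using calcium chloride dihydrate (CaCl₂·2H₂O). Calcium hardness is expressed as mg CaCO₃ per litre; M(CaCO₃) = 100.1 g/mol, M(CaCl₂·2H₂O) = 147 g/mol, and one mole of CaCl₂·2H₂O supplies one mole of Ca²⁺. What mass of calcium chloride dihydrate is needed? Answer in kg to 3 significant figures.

(a) Moles of Ca²⁺: 175,000 g ÷ 147 g/mol = 1190 mol.
(a) As CaCO₃: 1190 mol × 100.1 g/mol = 119,200 g.
(a) Rise: 119,200 g / 947,000 L × 1000 = 125.8 mg/L.

(b) Hardness to add: (266 − 198) = 68 mg/L as CaCO₃ × 623,000 L = 42,360 g as CaCO₃.
(b) Moles of Ca²⁺ (1 mol Ca²⁺ ≡ 1 mol CaCO₃): 42,360 / 100.1 g/mol = 423.2 mol.
(b) Mass of CaCl₂·2H₂O: 423.2 × 147 = 62,210 g.

(a) 126 ppm; (b) 62.2 kg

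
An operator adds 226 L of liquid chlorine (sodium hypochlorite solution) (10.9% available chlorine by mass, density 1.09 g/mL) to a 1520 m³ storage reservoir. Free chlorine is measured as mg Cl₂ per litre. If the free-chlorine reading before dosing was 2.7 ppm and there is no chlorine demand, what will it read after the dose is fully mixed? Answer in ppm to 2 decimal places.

20.37 ppm

Volume: 1520 m³ = 1,520,000 L.
Mass of solution: 226 L × 1000 mL/L × 1.09 g/mL = 246,300 g.
Available chlorine delivered: 246,300 g × 0.109 = 26,850 g as Cl₂.
Concentration rise: 26,850 g / 1,520,000 L = 17.67 mg/L = 17.67 ppm.
Final FC: 2.7 + 17.67 = 20.37 ppm.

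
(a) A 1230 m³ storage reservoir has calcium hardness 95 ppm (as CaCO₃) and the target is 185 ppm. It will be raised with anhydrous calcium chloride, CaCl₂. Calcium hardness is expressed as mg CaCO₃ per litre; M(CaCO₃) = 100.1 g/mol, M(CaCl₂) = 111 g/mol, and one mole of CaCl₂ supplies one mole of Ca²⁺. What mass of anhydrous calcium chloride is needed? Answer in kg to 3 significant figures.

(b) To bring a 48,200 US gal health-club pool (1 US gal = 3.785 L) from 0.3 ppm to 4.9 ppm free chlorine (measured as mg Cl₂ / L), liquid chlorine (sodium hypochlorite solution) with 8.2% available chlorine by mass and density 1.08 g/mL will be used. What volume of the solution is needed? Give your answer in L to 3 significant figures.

(a) 123 kg; (b) 9.48 L

(a) Volume: 1230 m³ = 1,230,000 L.
(a) Hardness to add: (185 − 95) = 90 mg/L as CaCO₃ × 1,230,000 L = 110,700 g as CaCO₃.
(a) Moles of Ca²⁺ (1 mol Ca²⁺ ≡ 1 mol CaCO₃): 110,700 / 100.1 g/mol = 1106 mol.
(a) Mass of CaCl₂: 1106 × 111 = 122,800 g.

(b) Volume: 48,200 US gal × 3.785 L/gal = 182,437 L.
(b) Chlorine deficit: 4.9 − 0.3 = 4.6 ppm = 4.6 mg/L as Cl₂.
(b) Cl₂ equivalent needed: 4.6 mg/L × 182,437 L = 839,200 mg = 839.2 g.
(b) Product at 8.2% available chlorine: 839.2 / 0.082 = 10,230 g.
(b) Volume at density 1.08 g/mL: 10,230 g ÷ 1.08 g/mL = 9476 mL.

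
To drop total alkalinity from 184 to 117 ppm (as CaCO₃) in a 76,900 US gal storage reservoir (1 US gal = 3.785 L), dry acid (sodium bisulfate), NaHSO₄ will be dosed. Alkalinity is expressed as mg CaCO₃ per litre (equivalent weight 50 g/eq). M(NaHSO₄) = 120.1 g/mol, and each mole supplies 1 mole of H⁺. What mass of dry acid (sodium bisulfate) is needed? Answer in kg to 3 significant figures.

Volume: 76,900 US gal × 3.785 L/gal = 291,066 L.
Alkalinity to neutralize: (184 − 117) = 67 mg/L as CaCO₃ × 291,066 L = 19,500 g as CaCO₃.
Equivalents of H⁺ required: 19,500 ÷ 50 g/eq = 390 eq = 390 mol NaHSO₄.
Mass of NaHSO₄: 390 × 120.1 = 46,840 g.

46.8 kg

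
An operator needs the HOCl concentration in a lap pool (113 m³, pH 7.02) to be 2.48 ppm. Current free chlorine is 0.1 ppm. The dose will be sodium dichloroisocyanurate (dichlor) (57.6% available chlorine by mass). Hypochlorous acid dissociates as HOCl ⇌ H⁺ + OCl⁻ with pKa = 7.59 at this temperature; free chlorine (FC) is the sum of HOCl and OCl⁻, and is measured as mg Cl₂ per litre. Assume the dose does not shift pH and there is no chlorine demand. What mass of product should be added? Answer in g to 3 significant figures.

598 g

Volume: 113 m³ = 113,000 L.
[OCl⁻]/[HOCl] = 10^(pH − pKa) = 10^(7.02 − 7.59) = 0.2692; fraction as HOCl = 1/(1 + 0.2692) = 0.7879.
Free chlorine required for 2.48 ppm HOCl: 2.48 / 0.7879 = 3.148 ppm.
FC to add: 3.148 − 0.1 = 3.048 mg/L as Cl₂.
Cl₂ equivalent: 3.048 mg/L × 113,000 L = 344.4 g.
Product at 57.6% available Cl: 344.4 / 0.576 = 597.9 g.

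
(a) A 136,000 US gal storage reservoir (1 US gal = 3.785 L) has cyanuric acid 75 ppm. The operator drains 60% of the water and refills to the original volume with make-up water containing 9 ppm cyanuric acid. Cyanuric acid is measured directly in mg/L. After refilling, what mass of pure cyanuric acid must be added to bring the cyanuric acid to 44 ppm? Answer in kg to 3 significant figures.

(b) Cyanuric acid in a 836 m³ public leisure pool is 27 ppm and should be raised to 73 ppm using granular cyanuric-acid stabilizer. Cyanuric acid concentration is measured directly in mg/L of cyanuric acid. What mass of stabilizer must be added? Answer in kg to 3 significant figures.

(a) 4.43 kg; (b) 38.5 kg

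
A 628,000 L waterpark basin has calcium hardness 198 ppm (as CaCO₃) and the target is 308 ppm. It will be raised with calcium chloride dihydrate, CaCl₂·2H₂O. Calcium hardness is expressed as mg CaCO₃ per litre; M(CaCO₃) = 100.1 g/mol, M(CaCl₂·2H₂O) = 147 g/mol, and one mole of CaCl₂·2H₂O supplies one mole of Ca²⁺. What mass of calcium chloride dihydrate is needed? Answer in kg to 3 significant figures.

101 kg

Hardness to add: (308 − 198) = 110 mg/L as CaCO₃ × 628,000 L = 69,080 g as CaCO₃.
Moles of Ca²⁺ (1 mol Ca²⁺ ≡ 1 mol CaCO₃): 69,080 / 100.1 g/mol = 690.1 mol.
Mass of CaCl₂·2H₂O: 690.1 × 147 = 101,400 g.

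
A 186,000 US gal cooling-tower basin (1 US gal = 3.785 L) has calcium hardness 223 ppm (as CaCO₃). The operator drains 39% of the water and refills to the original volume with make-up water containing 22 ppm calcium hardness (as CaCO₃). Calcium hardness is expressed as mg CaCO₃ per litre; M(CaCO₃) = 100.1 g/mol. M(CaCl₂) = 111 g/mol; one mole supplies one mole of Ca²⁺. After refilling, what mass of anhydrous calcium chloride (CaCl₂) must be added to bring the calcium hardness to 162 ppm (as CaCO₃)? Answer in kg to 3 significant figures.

13.6 kg

Volume: 186,000 US gal × 3.785 L/gal = 704,010 L.
After draining 39% and refilling: 223 × 0.61 + 22 × 0.39 = 144.61 ppm.
Deficit to target: 162 − 144.61 = 17.39 mg/L.
As CaCO₃: 17.39 mg/L × 704,010 L = 12,240 g; ÷ 100.1 = 122.3 mol Ca²⁺.
Mass: 122.3 × 111 = 13,580 g.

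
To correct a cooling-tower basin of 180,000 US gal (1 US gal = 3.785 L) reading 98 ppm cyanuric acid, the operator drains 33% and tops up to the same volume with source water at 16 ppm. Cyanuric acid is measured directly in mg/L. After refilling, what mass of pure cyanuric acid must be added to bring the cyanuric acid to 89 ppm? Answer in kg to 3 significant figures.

12.3 kg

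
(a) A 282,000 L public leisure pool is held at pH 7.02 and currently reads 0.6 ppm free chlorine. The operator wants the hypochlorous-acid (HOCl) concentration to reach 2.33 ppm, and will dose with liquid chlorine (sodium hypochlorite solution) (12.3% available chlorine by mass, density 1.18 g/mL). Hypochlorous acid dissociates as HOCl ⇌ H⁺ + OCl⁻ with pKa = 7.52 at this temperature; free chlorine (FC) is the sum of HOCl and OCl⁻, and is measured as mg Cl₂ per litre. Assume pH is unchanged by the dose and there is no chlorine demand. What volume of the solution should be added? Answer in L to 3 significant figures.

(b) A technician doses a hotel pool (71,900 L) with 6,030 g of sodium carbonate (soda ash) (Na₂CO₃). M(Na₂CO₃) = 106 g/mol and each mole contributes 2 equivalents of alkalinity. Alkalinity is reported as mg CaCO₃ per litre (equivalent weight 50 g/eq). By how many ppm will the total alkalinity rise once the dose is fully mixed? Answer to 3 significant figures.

(a) 4.79 L; (b) 79.1 ppm

(a) [OCl⁻]/[HOCl] = 10^(pH − pKa) = 10^(7.02 − 7.52) = 0.3162; fraction as HOCl = 1/(1 + 0.3162) = 0.7597.
(a) Free chlorine required for 2.33 ppm HOCl: 2.33 / 0.7597 = 3.067 ppm.
(a) FC to add: 3.067 − 0.6 = 2.467 mg/L as Cl₂.
(a) Cl₂ equivalent: 2.467 mg/L × 282,000 L = 695.6 g.
(a) Product at 12.3% available Cl: 695.6 / 0.123 = 5656 g.
(a) Volume: 5656 g ÷ 1.18 g/mL = 4793 mL.

(b) Moles of Na₂CO₃: 6,030 g ÷ 106 g/mol = 56.89 mol → 113.8 eq of alkalinity.
(b) As CaCO₃: 113.8 eq × 50 g/eq = 5689 g.
(b) Rise: 5689 g / 71,900 L × 1000 = 79.12 mg/L.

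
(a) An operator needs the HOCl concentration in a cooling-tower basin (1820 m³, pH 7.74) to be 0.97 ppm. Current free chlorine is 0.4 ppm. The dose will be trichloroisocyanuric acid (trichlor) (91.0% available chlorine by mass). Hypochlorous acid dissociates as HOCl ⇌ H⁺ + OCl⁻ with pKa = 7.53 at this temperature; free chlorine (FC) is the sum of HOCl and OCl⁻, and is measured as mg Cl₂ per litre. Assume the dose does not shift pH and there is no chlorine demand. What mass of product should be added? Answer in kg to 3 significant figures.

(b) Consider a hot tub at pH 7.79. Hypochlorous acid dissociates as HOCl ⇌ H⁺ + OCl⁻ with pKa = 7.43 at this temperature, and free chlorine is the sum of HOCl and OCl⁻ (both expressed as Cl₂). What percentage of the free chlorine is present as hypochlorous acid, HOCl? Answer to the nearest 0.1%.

(a) 4.29 kg; (b) 30.4%

(a) Volume: 1820 m³ = 1,820,000 L.
(a) [OCl⁻]/[HOCl] = 10^(pH − pKa) = 10^(7.74 − 7.53) = 1.622; fraction as HOCl = 1/(1 + 1.622) = 0.3814.
(a) Free chlorine required for 0.97 ppm HOCl: 0.97 / 0.3814 = 2.543 ppm.
(a) FC to add: 2.543 − 0.4 = 2.143 mg/L as Cl₂.
(a) Cl₂ equivalent: 2.143 mg/L × 1,820,000 L = 3901 g.
(a) Product at 91.0% available Cl: 3901 / 0.91 = 4286 g.

(b) [OCl⁻]/[HOCl] = 10^(pH − pKa) = 10^(7.79 − 7.43) = 10^0.36 = 2.291.
(b) Fraction as HOCl = 1 / (1 + 2.291) = 0.3039.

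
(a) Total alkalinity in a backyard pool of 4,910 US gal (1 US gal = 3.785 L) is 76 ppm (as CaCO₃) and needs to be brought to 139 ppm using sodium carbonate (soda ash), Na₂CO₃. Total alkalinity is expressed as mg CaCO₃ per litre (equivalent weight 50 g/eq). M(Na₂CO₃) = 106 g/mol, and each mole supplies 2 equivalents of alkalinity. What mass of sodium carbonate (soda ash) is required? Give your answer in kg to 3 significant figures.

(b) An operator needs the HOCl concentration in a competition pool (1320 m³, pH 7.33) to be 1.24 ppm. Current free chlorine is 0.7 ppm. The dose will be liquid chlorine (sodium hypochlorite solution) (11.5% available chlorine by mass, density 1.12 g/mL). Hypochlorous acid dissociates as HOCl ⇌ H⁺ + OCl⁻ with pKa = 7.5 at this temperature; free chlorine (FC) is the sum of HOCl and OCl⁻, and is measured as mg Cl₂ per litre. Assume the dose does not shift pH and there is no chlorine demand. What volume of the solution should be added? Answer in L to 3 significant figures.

(a) 1.24 kg; (b) 14.1 L

(a) Volume: 4,910 US gal × 3.785 L/gal = 18,584 L.
(a) Alkalinity to add: (139 − 76) = 63 mg/L as CaCO₃ × 18,584 L = 1171 g as CaCO₃.
(a) Equivalents: 1171 g ÷ 50 g/eq = 23.42 eq.
(a) Each mole of Na₂CO₃ supplies 2 eq, so 23.42 / 2 = 11.71 mol.
(a) Mass: 11.71 mol × 106 g/mol = 1241 g.

(b) Volume: 1320 m³ = 1,320,000 L.
(b) [OCl⁻]/[HOCl] = 10^(pH − pKa) = 10^(7.33 − 7.5) = 0.6761; fraction as HOCl = 1/(1 + 0.6761) = 0.5966.
(b) Free chlorine required for 1.24 ppm HOCl: 1.24 / 0.5966 = 2.078 ppm.
(b) FC to add: 2.078 − 0.7 = 1.378 mg/L as Cl₂.
(b) Cl₂ equivalent: 1.378 mg/L × 1,320,000 L = 1819 g.
(b) Product at 11.5% available Cl: 1819 / 0.115 = 15,820 g.
(b) Volume: 15,820 g ÷ 1.12 g/mL = 14,130 mL.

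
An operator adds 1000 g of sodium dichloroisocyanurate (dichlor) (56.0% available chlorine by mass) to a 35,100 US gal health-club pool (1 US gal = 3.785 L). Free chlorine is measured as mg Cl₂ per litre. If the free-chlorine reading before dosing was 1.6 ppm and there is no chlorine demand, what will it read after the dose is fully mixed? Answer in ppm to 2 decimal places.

5.82 ppm

Volume: 35,100 US gal × 3.785 L/gal = 132,854 L.
Available chlorine delivered: 1000 g × 0.56 = 560 g as Cl₂.
Concentration rise: 560 g / 132,854 L = 4.215 mg/L = 4.22 ppm.
Final FC: 1.6 + 4.22 = 5.82 ppm.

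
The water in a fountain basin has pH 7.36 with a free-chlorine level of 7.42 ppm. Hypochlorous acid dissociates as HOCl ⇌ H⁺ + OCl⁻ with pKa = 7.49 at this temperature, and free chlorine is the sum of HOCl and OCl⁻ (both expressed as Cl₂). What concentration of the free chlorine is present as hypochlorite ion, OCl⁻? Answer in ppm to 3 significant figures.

[OCl⁻]/[HOCl] = 10^(pH − pKa) = 10^(7.36 − 7.49) = 10^-0.13 = 0.7413.
Fraction as HOCl = 1 / (1 + 0.7413) = 0.5743.
OCl⁻ = (1 − 0.5743) × 7.42 ppm = 3.159 ppm.

3.16 ppm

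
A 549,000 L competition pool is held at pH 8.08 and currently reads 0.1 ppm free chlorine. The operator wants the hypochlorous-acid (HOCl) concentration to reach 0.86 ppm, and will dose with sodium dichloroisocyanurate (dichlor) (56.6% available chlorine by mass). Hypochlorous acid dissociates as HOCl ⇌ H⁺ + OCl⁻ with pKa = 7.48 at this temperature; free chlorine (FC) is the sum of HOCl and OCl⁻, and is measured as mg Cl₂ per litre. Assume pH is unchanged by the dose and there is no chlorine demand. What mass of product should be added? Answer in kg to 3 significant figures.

4.06 kg

[OCl⁻]/[HOCl] = 10^(pH − pKa) = 10^(8.08 − 7.48) = 3.981; fraction as HOCl = 1/(1 + 3.981) = 0.2008.
Free chlorine required for 0.86 ppm HOCl: 0.86 / 0.2008 = 4.284 ppm.
FC to add: 4.284 − 0.1 = 4.184 mg/L as Cl₂.
Cl₂ equivalent: 4.184 mg/L × 549,000 L = 2297 g.
Product at 56.6% available Cl: 2297 / 0.566 = 4058 g.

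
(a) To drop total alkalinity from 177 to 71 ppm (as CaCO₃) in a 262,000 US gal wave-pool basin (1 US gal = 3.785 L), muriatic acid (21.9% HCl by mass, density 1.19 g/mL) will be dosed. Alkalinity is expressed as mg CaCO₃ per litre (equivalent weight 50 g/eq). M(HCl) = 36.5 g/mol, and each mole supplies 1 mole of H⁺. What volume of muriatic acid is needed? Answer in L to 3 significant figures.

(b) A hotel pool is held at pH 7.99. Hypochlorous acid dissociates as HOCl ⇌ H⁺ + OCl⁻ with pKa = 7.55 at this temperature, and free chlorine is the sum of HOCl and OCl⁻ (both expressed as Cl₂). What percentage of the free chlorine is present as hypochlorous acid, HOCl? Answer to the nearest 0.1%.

(a) Volume: 262,000 US gal × 3.785 L/gal = 991,670 L.
(a) Alkalinity to neutralize: (177 − 71) = 106 mg/L as CaCO₃ × 991,670 L = 105,100 g as CaCO₃.
(a) Equivalents of H⁺ required: 105,100 ÷ 50 g/eq = 2102 eq = 2102 mol HCl.
(a) Mass of HCl: 2102 × 36.5 = 76,740 g.
(a) Mass of 21.9% solution: 76,740 / 0.219 = 350,400 g.
(a) Volume: 350,400 g ÷ 1.19 g/mL = 294,400 mL.

(b) [OCl⁻]/[HOCl] = 10^(pH − pKa) = 10^(7.99 − 7.55) = 10^0.44 = 2.754.
(b) Fraction as HOCl = 1 / (1 + 2.754) = 0.2664.

(a) 294 L; (b) 26.6%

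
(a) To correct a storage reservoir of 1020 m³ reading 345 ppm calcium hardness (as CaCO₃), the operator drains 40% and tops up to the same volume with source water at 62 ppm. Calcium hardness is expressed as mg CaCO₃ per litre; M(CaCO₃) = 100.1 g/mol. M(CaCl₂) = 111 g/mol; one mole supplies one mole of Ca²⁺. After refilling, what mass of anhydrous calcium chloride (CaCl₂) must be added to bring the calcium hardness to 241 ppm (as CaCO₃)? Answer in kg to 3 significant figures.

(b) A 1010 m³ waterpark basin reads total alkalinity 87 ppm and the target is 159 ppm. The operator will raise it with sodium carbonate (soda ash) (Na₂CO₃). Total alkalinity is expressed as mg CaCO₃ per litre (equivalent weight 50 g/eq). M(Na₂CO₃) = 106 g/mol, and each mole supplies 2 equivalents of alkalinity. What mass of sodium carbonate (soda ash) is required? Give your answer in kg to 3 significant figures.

(a) 10.4 kg; (b) 77.1 kg

(a) Volume: 1020 m³ = 1,020,000 L.
(a) After draining 40% and refilling: 345 × 0.60 + 62 × 0.40 = 231.8 ppm.
(a) Deficit to target: 241 − 231.8 = 9.2 mg/L.
(a) As CaCO₃: 9.2 mg/L × 1,020,000 L = 9384 g; ÷ 100.1 = 93.75 mol Ca²⁺.
(a) Mass: 93.75 × 111 = 10,410 g.

(b) Volume: 1010 m³ = 1,010,000 L.
(b) Alkalinity to add: (159 − 87) = 72 mg/L as CaCO₃ × 1,010,000 L = 72,720 g as CaCO₃.
(b) Equivalents: 72,720 g ÷ 50 g/eq = 1454 eq.
(b) Each mole of Na₂CO₃ supplies 2 eq, so 1454 / 2 = 727.2 mol.
(b) Mass: 727.2 mol × 106 g/mol = 77,080 g.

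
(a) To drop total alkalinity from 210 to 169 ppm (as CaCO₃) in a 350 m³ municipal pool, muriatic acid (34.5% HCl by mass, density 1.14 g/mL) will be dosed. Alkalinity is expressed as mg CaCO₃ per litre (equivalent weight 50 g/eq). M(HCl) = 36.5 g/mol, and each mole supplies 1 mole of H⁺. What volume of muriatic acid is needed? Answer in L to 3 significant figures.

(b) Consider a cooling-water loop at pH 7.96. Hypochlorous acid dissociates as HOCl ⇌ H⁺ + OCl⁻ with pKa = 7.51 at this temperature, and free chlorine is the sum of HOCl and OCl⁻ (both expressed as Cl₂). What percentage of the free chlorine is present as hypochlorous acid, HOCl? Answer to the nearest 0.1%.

(a) Volume: 350 m³ = 350,000 L.
(a) Alkalinity to neutralize: (210 − 169) = 41 mg/L as CaCO₃ × 350,000 L = 14,350 g as CaCO₃.
(a) Equivalents of H⁺ required: 14,350 ÷ 50 g/eq = 287 eq = 287 mol HCl.
(a) Mass of HCl: 287 × 36.5 = 10,480 g.
(a) Mass of 34.5% solution: 10,480 / 0.345 = 30,360 g.
(a) Volume: 30,360 g ÷ 1.14 g/mL = 26,630 mL.

(b) [OCl⁻]/[HOCl] = 10^(pH − pKa) = 10^(7.96 − 7.51) = 10^0.45 = 2.818.
(b) Fraction as HOCl = 1 / (1 + 2.818) = 0.2619.

(a) 26.6 L; (b) 26.2%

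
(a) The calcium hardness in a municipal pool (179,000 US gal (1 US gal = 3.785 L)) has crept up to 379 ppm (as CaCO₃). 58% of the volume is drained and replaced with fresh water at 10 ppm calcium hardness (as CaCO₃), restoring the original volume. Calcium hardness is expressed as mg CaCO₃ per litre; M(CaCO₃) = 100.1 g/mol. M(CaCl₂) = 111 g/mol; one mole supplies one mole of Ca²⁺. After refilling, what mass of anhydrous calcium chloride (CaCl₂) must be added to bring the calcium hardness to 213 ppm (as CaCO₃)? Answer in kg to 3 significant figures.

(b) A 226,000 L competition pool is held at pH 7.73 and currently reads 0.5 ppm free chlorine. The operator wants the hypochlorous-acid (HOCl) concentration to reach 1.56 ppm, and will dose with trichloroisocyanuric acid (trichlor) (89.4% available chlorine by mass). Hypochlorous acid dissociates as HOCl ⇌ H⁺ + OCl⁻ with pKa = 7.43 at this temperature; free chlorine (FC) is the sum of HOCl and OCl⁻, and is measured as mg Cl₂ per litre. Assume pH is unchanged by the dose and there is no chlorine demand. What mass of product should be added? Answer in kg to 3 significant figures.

(a) Volume: 179,000 US gal × 3.785 L/gal = 677,515 L.
(a) After draining 58% and refilling: 379 × 0.42 + 10 × 0.58 = 164.98 ppm.
(a) Deficit to target: 213 − 164.98 = 48.02 mg/L.
(a) As CaCO₃: 48.02 mg/L × 677,515 L = 32,530 g; ÷ 100.1 = 325 mol Ca²⁺.
(a) Mass: 325 × 111 = 36,080 g.

(b) [OCl⁻]/[HOCl] = 10^(pH − pKa) = 10^(7.73 − 7.43) = 1.995; fraction as HOCl = 1/(1 + 1.995) = 0.3339.
(b) Free chlorine required for 1.56 ppm HOCl: 1.56 / 0.3339 = 4.673 ppm.
(b) FC to add: 4.673 − 0.5 = 4.173 mg/L as Cl₂.
(b) Cl₂ equivalent: 4.173 mg/L × 226,000 L = 943 g.
(b) Product at 89.4% available Cl: 943 / 0.894 = 1055 g.

(a) 36.1 kg; (b) 1.05 kg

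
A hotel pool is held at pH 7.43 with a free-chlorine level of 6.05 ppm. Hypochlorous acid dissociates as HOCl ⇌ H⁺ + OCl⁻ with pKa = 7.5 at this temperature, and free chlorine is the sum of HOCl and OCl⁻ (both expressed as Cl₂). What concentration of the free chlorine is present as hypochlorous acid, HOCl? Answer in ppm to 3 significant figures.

[OCl⁻]/[HOCl] = 10^(pH − pKa) = 10^(7.43 − 7.5) = 10^-0.07 = 0.8511.
Fraction as HOCl = 1 / (1 + 0.8511) = 0.5402.
HOCl = 0.5402 × 6.05 ppm = 3.268 ppm.

3.27 ppm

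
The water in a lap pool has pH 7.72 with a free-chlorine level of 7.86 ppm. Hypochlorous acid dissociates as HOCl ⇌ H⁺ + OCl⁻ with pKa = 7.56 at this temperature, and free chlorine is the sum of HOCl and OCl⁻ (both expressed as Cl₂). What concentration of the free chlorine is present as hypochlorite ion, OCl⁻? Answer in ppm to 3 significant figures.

4.65 ppm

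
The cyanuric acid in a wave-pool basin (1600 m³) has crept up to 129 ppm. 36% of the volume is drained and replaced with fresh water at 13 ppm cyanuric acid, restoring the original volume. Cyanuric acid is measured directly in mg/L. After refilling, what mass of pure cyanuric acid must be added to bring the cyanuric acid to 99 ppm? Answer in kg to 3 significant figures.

Volume: 1600 m³ = 1,600,000 L.
After draining 36% and refilling: 129 × 0.64 + 13 × 0.36 = 87.24 ppm.
Deficit to target: 99 − 87.24 = 11.76 mg/L.
Mass: 11.76 mg/L × 1,600,000 L = 18,820 g cyanuric acid.

18.8 kg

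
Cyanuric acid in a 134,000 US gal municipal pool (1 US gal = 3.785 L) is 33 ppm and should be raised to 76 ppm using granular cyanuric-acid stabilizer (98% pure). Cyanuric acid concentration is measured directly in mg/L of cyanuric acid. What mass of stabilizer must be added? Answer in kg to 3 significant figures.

Volume: 134,000 US gal × 3.785 L/gal = 507,190 L.
CYA to add: (76 − 33) = 43 mg/L × 507,190 L = 21,810 g cyanuric acid.
At 98% purity: 21,810 / 0.98 = 22,250 g product.

22.3 kg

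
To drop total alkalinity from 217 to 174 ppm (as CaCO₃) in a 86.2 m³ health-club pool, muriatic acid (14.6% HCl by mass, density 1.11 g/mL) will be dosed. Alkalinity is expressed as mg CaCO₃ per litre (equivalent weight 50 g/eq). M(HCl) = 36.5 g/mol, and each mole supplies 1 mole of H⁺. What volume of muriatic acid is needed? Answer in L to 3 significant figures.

16.7 L

Volume: 86.2 m³ = 86,200 L.
Alkalinity to neutralize: (217 − 174) = 43 mg/L as CaCO₃ × 86,200 L = 3707 g as CaCO₃.
Equivalents of H⁺ required: 3707 ÷ 50 g/eq = 74.13 eq = 74.13 mol HCl.
Mass of HCl: 74.13 × 36.5 = 2706 g.
Mass of 14.6% solution: 2706 / 0.146 = 18,530 g.
Volume: 18,530 g ÷ 1.11 g/mL = 16,700 mL.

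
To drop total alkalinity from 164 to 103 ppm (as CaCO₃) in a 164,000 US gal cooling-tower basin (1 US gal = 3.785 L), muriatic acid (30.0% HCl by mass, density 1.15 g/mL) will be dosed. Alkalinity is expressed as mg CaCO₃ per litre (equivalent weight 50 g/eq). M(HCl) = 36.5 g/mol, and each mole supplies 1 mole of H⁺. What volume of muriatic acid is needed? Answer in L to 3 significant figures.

80.1 L

Volume: 164,000 US gal × 3.785 L/gal = 620,740 L.
Alkalinity to neutralize: (164 − 103) = 61 mg/L as CaCO₃ × 620,740 L = 37,870 g as CaCO₃.
Equivalents of H⁺ required: 37,870 ÷ 50 g/eq = 757.3 eq = 757.3 mol HCl.
Mass of HCl: 757.3 × 36.5 = 27,640 g.
Mass of 30.0% solution: 27,640 / 0.3 = 92,140 g.
Volume: 92,140 g ÷ 1.15 g/mL = 80,120 mL.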